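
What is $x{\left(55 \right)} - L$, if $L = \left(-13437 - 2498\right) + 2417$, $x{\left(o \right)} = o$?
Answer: $13573$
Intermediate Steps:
$L = -13518$ ($L = -15935 + 2417 = -13518$)
$x{\left(55 \right)} - L = 55 - -13518 = 55 + 13518 = 13573$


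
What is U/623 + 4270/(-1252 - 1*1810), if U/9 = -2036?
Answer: -29384149/953813 ≈ -30.807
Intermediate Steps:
U = -18324 (U = 9*(-2036) = -18324)
U/623 + 4270/(-1252 - 1*1810) = -18324/623 + 4270/(-1252 - 1*1810) = -18324*1/623 + 4270/(-1252 - 1810) = -18324/623 + 4270/(-3062) = -18324/623 + 4270*(-1/3062) = -18324/623 - 2135/1531 = -29384149/953813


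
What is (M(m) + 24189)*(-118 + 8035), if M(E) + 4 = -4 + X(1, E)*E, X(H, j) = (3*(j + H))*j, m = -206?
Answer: -206427533403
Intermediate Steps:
X(H, j) = j*(3*H + 3*j) (X(H, j) = (3*(H + j))*j = (3*H + 3*j)*j = j*(3*H + 3*j))
M(E) = -8 + 3*E²*(1 + E) (M(E) = -4 + (-4 + (3*E*(1 + E))*E) = -4 + (-4 + 3*E²*(1 + E)) = -8 + 3*E²*(1 + E))
(M(m) + 24189)*(-118 + 8035) = ((-8 + 3*(-206)²*(1 - 206)) + 24189)*(-118 + 8035) = ((-8 + 3*42436*(-205)) + 24189)*7917 = ((-8 - 26098140) + 24189)*7917 = (-26098148 + 24189)*7917 = -26073959*7917 = -206427533403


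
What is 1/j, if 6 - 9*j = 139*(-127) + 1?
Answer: 1/1962 ≈ 0.00050968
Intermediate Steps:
j = 1962 (j = ⅔ - (139*(-127) + 1)/9 = ⅔ - (-17653 + 1)/9 = ⅔ - ⅑*(-17652) = ⅔ + 5884/3 = 1962)
1/j = 1/1962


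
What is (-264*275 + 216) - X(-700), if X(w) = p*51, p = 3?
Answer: -72537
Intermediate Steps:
X(w) = 153 (X(w) = 3*51 = 153)
(-264*275 + 216) - X(-700) = (-264*275 + 216) - 1*153 = (-72600 + 216) - 153 = -72384 - 153 = -72537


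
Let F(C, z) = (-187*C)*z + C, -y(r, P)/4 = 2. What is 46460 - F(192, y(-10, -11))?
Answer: -240964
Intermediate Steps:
y(r, P) = -8 (y(r, P) = -4*2 = -8)
F(C, z) = C - 187*C*z (F(C, z) = -187*C*z + C = C - 187*C*z)
46460 - F(192, y(-10, -11)) = 46460 - 192*(1 - 187*(-8)) = 46460 - 192*(1 + 1496) = 46460 - 192*1497 = 46460 - 1*287424 = 46460 - 287424 = -240964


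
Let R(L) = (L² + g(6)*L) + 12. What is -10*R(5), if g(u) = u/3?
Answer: -470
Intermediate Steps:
g(u) = u/3 (g(u) = u*(⅓) = u/3)
R(L) = 12 + L² + 2*L (R(L) = (L² + ((⅓)*6)*L) + 12 = (L² + 2*L) + 12 = 12 + L² + 2*L)
-10*R(5) = -10*(12 + 5² + 2*5) = -10*(12 + 25 + 10) = -10*47 = -470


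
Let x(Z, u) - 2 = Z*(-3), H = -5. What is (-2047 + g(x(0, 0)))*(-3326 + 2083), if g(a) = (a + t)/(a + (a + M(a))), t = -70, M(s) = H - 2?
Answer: 7548739/3 ≈ 2.5162e+6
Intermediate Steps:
M(s) = -7 (M(s) = -5 - 2 = -7)
x(Z, u) = 2 - 3*Z (x(Z, u) = 2 + Z*(-3) = 2 - 3*Z)
g(a) = (-70 + a)/(-7 + 2*a) (g(a) = (a - 70)/(a + (a - 7)) = (-70 + a)/(a + (-7 + a)) = (-70 + a)/(-7 + 2*a))
(-2047 + g(x(0, 0)))*(-3326 + 2083) = (-2047 + (-70 + (2 - 3*0))/(-7 + 2*(2 - 3*0)))*(-3326 + 2083) = (-2047 + (-70 + (2 + 0))/(-7 + 2*(2 + 0)))*(-1243) = (-2047 + (-70 + 2)/(-7 + 2*2))*(-1243) = (-2047 - 68/(-7 + 4))*(-1243) = (-2047 - 68/(-3))*(-1243) = (-2047 - ⅓*(-68))*(-1243) = (-2047 + 68/3)*(-1243) = -6073/3*(-1243) = 7548739/3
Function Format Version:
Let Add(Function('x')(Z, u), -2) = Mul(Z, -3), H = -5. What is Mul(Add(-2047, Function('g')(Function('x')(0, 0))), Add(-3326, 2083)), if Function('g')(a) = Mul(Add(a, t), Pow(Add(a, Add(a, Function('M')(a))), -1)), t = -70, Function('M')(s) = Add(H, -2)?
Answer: Rational(7548739, 3) ≈ 2.5162e+6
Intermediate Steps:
Function('M')(s) = -7 (Function('M')(s) = Add(-5, -2) = -7)
Function('x')(Z, u) = Add(2, Mul(-3, Z)) (Function('x')(Z, u) = Add(2, Mul(Z, -3)) = Add(2, Mul(-3, Z)))
Function('g')(a) = Mul(Pow(Add(-7, Mul(2, a)), -1), Add(-70, a)) (Function('g')(a) = Mul(Add(a, -70), Pow(Add(a, Add(a, -7)), -1)) = Mul(Add(-70, a), Pow(Add(a, Add(-7, a)), -1)) = Mul(Add(-70, a), Pow(Add(-7, Mul(2, a)), -1)) = Mul(Pow(Add(-7, Mul(2, a)), -1), Add(-70, a)))
Mul(Add(-2047, Function('g')(Function('x')(0, 0))), Add(-3326, 2083)) = Mul(Add(-2047, Mul(Pow(Add(-7, Mul(2, Add(2, Mul(-3, 0)))), -1), Add(-70, Add(2, Mul(-3, 0))))), Add(-3326, 2083)) = Mul(Add(-2047, Mul(Pow(Add(-7, Mul(2, Add(2, 0))), -1), Add(-70, Add(2, 0)))), -1243) = Mul(Add(-2047, Mul(Pow(Add(-7, Mul(2, 2)), -1), Add(-70, 2))), -1243) = Mul(Add(-2047, Mul(Pow(Add(-7, 4), -1), -68)), -1243) = Mul(Add(-2047, Mul(Pow(-3, -1), -68)), -1243) = Mul(Add(-2047, Mul(Rational(-1, 3), -68)), -1243) = Mul(Add(-2047, Rational(68, 3)), -1243) = Mul(Rational(-6073, 3), -1243) = Rational(7548739, 3)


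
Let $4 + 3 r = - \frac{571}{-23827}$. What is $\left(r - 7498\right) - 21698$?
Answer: $- \frac{695684671}{23827} \approx -29197.0$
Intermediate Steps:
$r = - \frac{31579}{23827}$ ($r = - \frac{4}{3} + \frac{\left(-571\right) \frac{1}{-23827}}{3} = - \frac{4}{3} + \frac{\left(-571\right) \left(- \frac{1}{23827}\right)}{3} = - \frac{4}{3} + \frac{1}{3} \cdot \frac{571}{23827} = - \frac{4}{3} + \frac{571}{71481} = - \frac{31579}{23827} \approx -1.3253$)
$\left(r - 7498\right) - 21698 = \left(- \frac{31579}{23827} - 7498\right) - 21698 = - \frac{178686425}{23827} - 21698 = - \frac{695684671}{23827}$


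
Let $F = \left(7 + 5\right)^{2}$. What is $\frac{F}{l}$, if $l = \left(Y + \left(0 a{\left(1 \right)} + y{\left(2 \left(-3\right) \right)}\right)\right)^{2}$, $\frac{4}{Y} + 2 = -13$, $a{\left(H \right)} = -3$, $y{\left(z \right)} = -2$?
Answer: $\frac{8100}{289} \approx 28.028$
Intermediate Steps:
$Y = - \frac{4}{15}$ ($Y = \frac{4}{-2 - 13} = \frac{4}{-15} = 4 \left(- \frac{1}{15}\right) = - \frac{4}{15} \approx -0.26667$)
$F = 144$ ($F = 12^{2} = 144$)
$l = \frac{1156}{225}$ ($l = \left(- \frac{4}{15} + \left(0 \left(-3\right) - 2\right)\right)^{2} = \left(- \frac{4}{15} + \left(0 - 2\right)\right)^{2} = \left(- \frac{4}{15} - 2\right)^{2} = \left(- \frac{34}{15}\right)^{2} = \frac{1156}{225} \approx 5.1378$)
$\frac{F}{l} = \frac{144}{\frac{1156}{225}} = 144 \cdot \frac{225}{1156} = \frac{8100}{289}$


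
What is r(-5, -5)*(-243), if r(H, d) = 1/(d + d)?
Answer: 243/10 ≈ 24.300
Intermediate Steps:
r(H, d) = 1/(2*d)
r(-5, -5)*(-243) = ((1/2)/(-5))*(-243) = ((1/2)*(-1/5))*(-243) = -1/10*(-243) = 243/10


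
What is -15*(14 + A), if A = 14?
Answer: -420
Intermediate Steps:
-15*(14 + A) = -15*(14 + 14) = -15*28 = -420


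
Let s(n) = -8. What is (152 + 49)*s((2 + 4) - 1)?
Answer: -1608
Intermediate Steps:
(152 + 49)*s((2 + 4) - 1) = (152 + 49)*(-8) = 201*(-8) = -1608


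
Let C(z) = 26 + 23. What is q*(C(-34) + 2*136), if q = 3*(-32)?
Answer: -30816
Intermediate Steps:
C(z) = 49
q = -96
q*(C(-34) + 2*136) = -96*(49 + 2*136) = -96*(49 + 272) = -96*321 = -30816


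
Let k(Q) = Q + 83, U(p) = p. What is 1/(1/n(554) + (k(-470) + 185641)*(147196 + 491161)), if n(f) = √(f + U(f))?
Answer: 131030071947224/15495378839796658703105871 - 2*√277/15495378839796658703105871 ≈ 8.4561e-12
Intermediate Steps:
k(Q) = 83 + Q
n(f) = √2*√f (n(f) = √(f + f) = √(2*f) = √2*√f)
1/(1/n(554) + (k(-470) + 185641)*(147196 + 491161)) = 1/(1/(√2*√554) + ((83 - 470) + 185641)*(147196 + 491161)) = 1/(1/(2*√277) + (-387 + 185641)*638357) = 1/(√277/554 + 185254*638357) = 1/(√277/554 + 118258187678) = 1/(118258187678 + √277/554)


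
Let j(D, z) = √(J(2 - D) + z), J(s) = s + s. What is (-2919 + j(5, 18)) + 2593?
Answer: -326 + 2*√3 ≈ -322.54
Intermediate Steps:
J(s) = 2*s
j(D, z) = √(4 + z - 2*D) (j(D, z) = √(2*(2 - D) + z) = √((4 - 2*D) + z) = √(4 + z - 2*D))
(-2919 + j(5, 18)) + 2593 = (-2919 + √(4 + 18 - 2*5)) + 2593 = (-2919 + √(4 + 18 - 10)) + 2593 = (-2919 + √12) + 2593 = (-2919 + 2*√3) + 2593 = -326 + 2*√3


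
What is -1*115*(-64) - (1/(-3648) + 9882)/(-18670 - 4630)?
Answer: 125124854707/16999680 ≈ 7360.4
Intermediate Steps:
-1*115*(-64) - (1/(-3648) + 9882)/(-18670 - 4630) = -115*(-64) - (-1/3648 + 9882)/(-23300) = 7360 - 36049535*(-1)/(3648*23300) = 7360 - 1*(-7209907/16999680) = 7360 + 7209907/16999680 = 125124854707/16999680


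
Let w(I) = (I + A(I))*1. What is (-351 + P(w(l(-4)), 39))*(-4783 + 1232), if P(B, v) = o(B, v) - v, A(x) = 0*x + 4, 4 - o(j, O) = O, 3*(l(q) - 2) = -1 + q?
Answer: 1509175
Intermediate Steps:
l(q) = 5/3 + q/3 (l(q) = 2 + (-1 + q)/3 = 2 + (-1/3 + q/3) = 5/3 + q/3)
o(j, O) = 4 - O
A(x) = 4 (A(x) = 0 + 4 = 4)
w(I) = 4 + I (w(I) = (I + 4)*1 = (4 + I)*1 = 4 + I)
P(B, v) = 4 - 2*v (P(B, v) = (4 - v) - v = 4 - 2*v)
(-351 + P(w(l(-4)), 39))*(-4783 + 1232) = (-351 + (4 - 2*39))*(-4783 + 1232) = (-351 + (4 - 78))*(-3551) = (-351 - 74)*(-3551) = -425*(-3551) = 1509175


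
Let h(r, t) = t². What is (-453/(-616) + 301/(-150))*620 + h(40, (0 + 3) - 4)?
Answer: -1818413/2310 ≈ -787.19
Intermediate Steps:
(-453/(-616) + 301/(-150))*620 + h(40, (0 + 3) - 4) = (-453/(-616) + 301/(-150))*620 + ((0 + 3) - 4)² = (-453*(-1/616) + 301*(-1/150))*620 + (3 - 4)² = (453/616 - 301/150)*620 + (-1)² = -58733/46200*620 + 1 = -1820723/2310 + 1 = -1818413/2310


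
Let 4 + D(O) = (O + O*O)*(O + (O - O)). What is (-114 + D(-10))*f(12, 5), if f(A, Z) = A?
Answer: -12216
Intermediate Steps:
D(O) = -4 + O*(O + O²) (D(O) = -4 + (O + O*O)*(O + (O - O)) = -4 + (O + O²)*(O + 0) = -4 + (O + O²)*O = -4 + O*(O + O²))
(-114 + D(-10))*f(12, 5) = (-114 + (-4 + (-10)² + (-10)³))*12 = (-114 + (-4 + 100 - 1000))*12 = (-114 - 904)*12 = -1018*12 = -12216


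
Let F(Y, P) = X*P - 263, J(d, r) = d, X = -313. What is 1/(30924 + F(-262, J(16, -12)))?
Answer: 1/25653 ≈ 3.8982e-5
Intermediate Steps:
F(Y, P) = -263 - 313*P (F(Y, P) = -313*P - 263 = -263 - 313*P)
1/(30924 + F(-262, J(16, -12))) = 1/(30924 + (-263 - 313*16)) = 1/(30924 + (-263 - 5008)) = 1/(30924 - 5271) = 1/25653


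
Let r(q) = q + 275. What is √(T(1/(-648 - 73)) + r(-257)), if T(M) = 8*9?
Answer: 3*√10 ≈ 9.4868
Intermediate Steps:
r(q) = 275 + q
T(M) = 72
√(T(1/(-648 - 73)) + r(-257)) = √(72 + (275 - 257)) = √(72 + 18) = √90 = 3*√10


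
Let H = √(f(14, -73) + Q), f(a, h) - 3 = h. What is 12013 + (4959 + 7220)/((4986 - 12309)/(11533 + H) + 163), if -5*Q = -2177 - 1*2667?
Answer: 15137823948516696/1252300747471 - 89186817*√22470/17532210464594 ≈ 12088.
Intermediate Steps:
f(a, h) = 3 + h
Q = 4844/5 (Q = -(-2177 - 1*2667)/5 = -(-2177 - 2667)/5 = -⅕*(-4844) = 4844/5 ≈ 968.80)
H = √22470/5 (H = √((3 - 73) + 4844/5) = √(-70 + 4844/5) = √(4494/5) = √22470/5 ≈ 29.980)
12013 + (4959 + 7220)/((4986 - 12309)/(11533 + H) + 163) = 12013 + (4959 + 7220)/((4986 - 12309)/(11533 + √22470/5) + 163) = 12013 + 12179/(-7323/(11533 + √22470/5) + 163) = 12013 + 12179/(163 - 7323/(11533 + √22470/5))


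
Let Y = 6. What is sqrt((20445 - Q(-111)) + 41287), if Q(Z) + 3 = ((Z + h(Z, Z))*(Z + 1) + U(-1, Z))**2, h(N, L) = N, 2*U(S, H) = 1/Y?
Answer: I*sqrt(85864137841)/12 ≈ 24419.0*I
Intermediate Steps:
U(S, H) = 1/12 (U(S, H) = (1/2)/6 = (1/2)*(1/6) = 1/12)
Q(Z) = -3 + (1/12 + 2*Z*(1 + Z))**2 (Q(Z) = -3 + ((Z + Z)*(Z + 1) + 1/12)**2 = -3 + ((2*Z)*(1 + Z) + 1/12)**2 = -3 + (2*Z*(1 + Z) + 1/12)**2 = -3 + (1/12 + 2*Z*(1 + Z))**2)
sqrt((20445 - Q(-111)) + 41287) = sqrt((20445 - (-3 + (1 + 24*(-111) + 24*(-111)**2)**2/144)) + 41287) = sqrt((20445 - (-3 + (1 - 2664 + 24*12321)**2/144)) + 41287) = sqrt((20445 - (-3 + (1 - 2664 + 295704)**2/144)) + 41287) = sqrt((20445 - (-3 + (1/144)*293041**2)) + 41287) = sqrt((20445 - (-3 + (1/144)*85873027681)) + 41287) = sqrt((20445 - (-3 + 85873027681/144)) + 41287) = sqrt((20445 - 1*85873027249/144) + 41287) = sqrt((20445 - 85873027249/144) + 41287) = sqrt(-85870083169/144 + 41287) = sqrt(-85864137841/144) = I*sqrt(85864137841)/12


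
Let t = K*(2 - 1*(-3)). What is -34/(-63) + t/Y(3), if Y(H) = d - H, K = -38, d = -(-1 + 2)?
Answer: 6053/126 ≈ 48.040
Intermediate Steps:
d = -1 (d = -1*1 = -1)
t = -190 (t = -38*(2 - 1*(-3)) = -38*(2 + 3) = -38*5 = -190)
Y(H) = -1 - H
-34/(-63) + t/Y(3) = -34/(-63) - 190/(-1 - 1*3) = -34*(-1/63) - 190/(-1 - 3) = 34/63 - 190/(-4) = 34/63 - 190*(-1/4) = 34/63 + 95/2 = 6053/126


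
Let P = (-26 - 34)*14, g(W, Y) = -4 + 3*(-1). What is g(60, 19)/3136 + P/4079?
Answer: -380399/1827392 ≈ -0.20816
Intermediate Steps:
g(W, Y) = -7 (g(W, Y) = -4 - 3 = -7)
P = -840 (P = -60*14 = -840)
g(60, 19)/3136 + P/4079 = -7/3136 - 840/4079 = -7*1/3136 - 840*1/4079 = -1/448 - 840/4079 = -380399/1827392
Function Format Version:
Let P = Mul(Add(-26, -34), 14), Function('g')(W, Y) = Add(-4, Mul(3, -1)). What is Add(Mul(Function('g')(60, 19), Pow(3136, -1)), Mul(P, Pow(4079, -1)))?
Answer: Rational(-380399, 1827392) ≈ -0.20816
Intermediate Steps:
Function('g')(W, Y) = -7 (Function('g')(W, Y) = Add(-4, -3) = -7)
P = -840 (P = Mul(-60, 14) = -840)
Add(Mul(Function('g')(60, 19), Pow(3136, -1)), Mul(P, Pow(4079, -1))) = Add(Mul(-7, Pow(3136, -1)), Mul(-840, Pow(4079, -1))) = Add(Mul(-7, Rational(1, 3136)), Mul(-840, Rational(1, 4079))) = Add(Rational(-1, 448), Rational(-840, 4079)) = Rational(-380399, 1827392)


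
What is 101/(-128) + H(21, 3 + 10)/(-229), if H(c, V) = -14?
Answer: -21337/29312 ≈ -0.72793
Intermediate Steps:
101/(-128) + H(21, 3 + 10)/(-229) = 101/(-128) - 14/(-229) = 101*(-1/128) - 14*(-1/229) = -101/128 + 14/229 = -21337/29312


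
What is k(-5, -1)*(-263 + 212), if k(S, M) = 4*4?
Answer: -816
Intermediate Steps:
k(S, M) = 16
k(-5, -1)*(-263 + 212) = 16*(-263 + 212) = 16*(-51) = -816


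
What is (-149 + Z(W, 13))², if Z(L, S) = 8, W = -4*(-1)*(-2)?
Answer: 19881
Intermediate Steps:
W = -8 (W = 4*(-2) = -8)
(-149 + Z(W, 13))² = (-149 + 8)² = (-141)² = 19881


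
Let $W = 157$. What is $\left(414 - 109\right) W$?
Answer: $47885$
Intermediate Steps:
$\left(414 - 109\right) W = \left(414 - 109\right) 157 = 305 \cdot 157 = 47885$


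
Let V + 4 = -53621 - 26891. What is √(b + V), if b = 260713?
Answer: √180197 ≈ 424.50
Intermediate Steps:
V = -80516 (V = -4 + (-53621 - 26891) = -4 - 80512 = -80516)
√(b + V) = √(260713 - 80516) = √180197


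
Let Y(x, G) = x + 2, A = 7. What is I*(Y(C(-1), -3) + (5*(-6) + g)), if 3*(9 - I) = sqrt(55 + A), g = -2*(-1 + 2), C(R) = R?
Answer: -279 + 31*sqrt(62)/3 ≈ -197.64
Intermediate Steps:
g = -2 (g = -2*1 = -2)
I = 9 - sqrt(62)/3 (I = 9 - sqrt(55 + 7)/3 = 9 - sqrt(62)/3 ≈ 6.3753)
Y(x, G) = 2 + x
I*(Y(C(-1), -3) + (5*(-6) + g)) = (9 - sqrt(62)/3)*((2 - 1) + (5*(-6) - 2)) = (9 - sqrt(62)/3)*(1 + (-30 - 2)) = (9 - sqrt(62)/3)*(1 - 32) = (9 - sqrt(62)/3)*(-31) = -279 + 31*sqrt(62)/3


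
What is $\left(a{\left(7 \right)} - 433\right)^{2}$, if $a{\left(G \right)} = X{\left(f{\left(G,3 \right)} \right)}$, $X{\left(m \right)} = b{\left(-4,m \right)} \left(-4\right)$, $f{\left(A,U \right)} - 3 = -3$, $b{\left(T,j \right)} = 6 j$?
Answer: $187489$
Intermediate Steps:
$f{\left(A,U \right)} = 0$ ($f{\left(A,U \right)} = 3 - 3 = 0$)
$X{\left(m \right)} = - 24 m$ ($X{\left(m \right)} = 6 m \left(-4\right) = - 24 m$)
$a{\left(G \right)} = 0$ ($a{\left(G \right)} = \left(-24\right) 0 = 0$)
$\left(a{\left(7 \right)} - 433\right)^{2} = \left(0 - 433\right)^{2} = \left(-433\right)^{2} = 187489$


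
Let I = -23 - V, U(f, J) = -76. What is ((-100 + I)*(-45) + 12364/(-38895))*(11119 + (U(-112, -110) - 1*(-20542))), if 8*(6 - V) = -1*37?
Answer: 11818759962971/62232 ≈ 1.8991e+8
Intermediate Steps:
V = 85/8 (V = 6 - (-1)*37/8 = 6 - ⅛*(-37) = 6 + 37/8 = 85/8 ≈ 10.625)
I = -269/8 (I = -23 - 1*85/8 = -23 - 85/8 = -269/8 ≈ -33.625)
((-100 + I)*(-45) + 12364/(-38895))*(11119 + (U(-112, -110) - 1*(-20542))) = ((-100 - 269/8)*(-45) + 12364/(-38895))*(11119 + (-76 - 1*(-20542))) = (-1069/8*(-45) + 12364*(-1/38895))*(11119 + (-76 + 20542)) = (48105/8 - 12364/38895)*(11119 + 20466) = (1870945063/311160)*31585 = 11818759962971/62232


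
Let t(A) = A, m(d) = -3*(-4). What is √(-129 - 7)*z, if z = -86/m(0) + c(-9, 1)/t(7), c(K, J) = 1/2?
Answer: -298*I*√34/21 ≈ -82.744*I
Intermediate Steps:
c(K, J) = ½
m(d) = 12
z = -149/21 (z = -86/12 + (½)/7 = -86*1/12 + (½)*(⅐) = -43/6 + 1/14 = -149/21 ≈ -7.0952)
√(-129 - 7)*z = √(-129 - 7)*(-149/21) = √(-136)*(-149/21) = (2*I*√34)*(-149/21) = -298*I*√34/21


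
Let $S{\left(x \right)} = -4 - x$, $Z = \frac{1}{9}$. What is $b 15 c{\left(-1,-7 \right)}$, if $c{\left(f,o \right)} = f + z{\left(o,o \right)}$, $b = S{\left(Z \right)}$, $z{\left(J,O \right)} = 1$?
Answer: $0$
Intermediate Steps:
$Z = \frac{1}{9} \approx 0.11111$
$b = - \frac{37}{9}$ ($b = -4 - \frac{1}{9} = - \frac{37}{9} \approx -4.1111$)
$c{\left(f,o \right)} = 1 + f$ ($c{\left(f,o \right)} = f + 1 = 1 + f$)
$b 15 c{\left(-1,-7 \right)} = \left(- \frac{37}{9}\right) 15 \left(1 - 1\right) = \left(- \frac{185}{3}\right) 0 = 0$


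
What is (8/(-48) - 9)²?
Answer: 3025/36 ≈ 84.028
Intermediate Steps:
(8/(-48) - 9)² = (8*(-1/48) - 9)² = (-⅙ - 9)² = (-55/6)² = 3025/36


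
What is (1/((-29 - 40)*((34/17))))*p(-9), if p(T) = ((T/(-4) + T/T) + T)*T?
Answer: -3/8 ≈ -0.37500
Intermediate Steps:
p(T) = T*(1 + 3*T/4) (p(T) = ((T*(-1/4) + 1) + T)*T = ((-T/4 + 1) + T)*T = ((1 - T/4) + T)*T = (1 + 3*T/4)*T = T*(1 + 3*T/4))
(1/((-29 - 40)*((34/17))))*p(-9) = (1/((-29 - 40)*((34/17))))*((1/4)*(-9)*(4 + 3*(-9))) = (1/((-69)*((34*(1/17)))))*((1/4)*(-9)*(4 - 27)) = (-1/69/2)*((1/4)*(-9)*(-23)) = -1/69*1/2*(207/4) = -1/138*207/4 = -3/8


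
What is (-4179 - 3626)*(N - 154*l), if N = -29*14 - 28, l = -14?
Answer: -13440210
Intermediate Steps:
N = -434 (N = -406 - 28 = -434)
(-4179 - 3626)*(N - 154*l) = (-4179 - 3626)*(-434 - 154*(-14)) = -7805*(-434 + 2156) = -7805*1722 = -13440210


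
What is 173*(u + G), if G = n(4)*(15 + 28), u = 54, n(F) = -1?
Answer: 1903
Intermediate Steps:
G = -43 (G = -(15 + 28) = -1*43 = -43)
173*(u + G) = 173*(54 - 43) = 173*11 = 1903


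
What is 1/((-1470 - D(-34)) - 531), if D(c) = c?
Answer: -1/1967 ≈ -0.00050839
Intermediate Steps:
1/((-1470 - D(-34)) - 531) = 1/((-1470 - 1*(-34)) - 531) = 1/((-1470 + 34) - 531) = 1/(-1436 - 531) = 1/(-1967) = -1/1967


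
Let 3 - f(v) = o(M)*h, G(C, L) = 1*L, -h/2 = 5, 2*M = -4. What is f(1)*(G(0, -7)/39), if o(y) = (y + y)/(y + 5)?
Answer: 217/117 ≈ 1.8547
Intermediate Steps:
M = -2 (M = (½)*(-4) = -2)
h = -10 (h = -2*5 = -10)
o(y) = 2*y/(5 + y) (o(y) = (2*y)/(5 + y) = 2*y/(5 + y))
G(C, L) = L
f(v) = -31/3 (f(v) = 3 - 2*(-2)/(5 - 2)*(-10) = 3 - 2*(-2)/3*(-10) = 3 - 2*(-2)*(⅓)*(-10) = 3 - (-4)*(-10)/3 = 3 - 1*40/3 = 3 - 40/3 = -31/3)
f(1)*(G(0, -7)/39) = -(-217)/(3*39) = -31/3*(-7/39) = 217/117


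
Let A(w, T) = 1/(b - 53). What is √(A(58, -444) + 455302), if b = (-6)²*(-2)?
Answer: √284563745/25 ≈ 674.76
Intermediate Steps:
b = -72 (b = 36*(-2) = -72)
A(w, T) = -1/125 (A(w, T) = 1/(-72 - 53) = 1/(-125) = -1/125)
√(A(58, -444) + 455302) = √(-1/125 + 455302) = √(56912749/125) = √284563745/25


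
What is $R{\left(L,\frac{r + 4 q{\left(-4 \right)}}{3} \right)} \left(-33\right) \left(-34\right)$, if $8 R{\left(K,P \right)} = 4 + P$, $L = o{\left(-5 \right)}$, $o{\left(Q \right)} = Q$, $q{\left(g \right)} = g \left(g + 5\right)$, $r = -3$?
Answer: $- \frac{1309}{4} \approx -327.25$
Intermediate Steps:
$q{\left(g \right)} = g \left(5 + g\right)$
$L = -5$
$R{\left(K,P \right)} = \frac{1}{2} + \frac{P}{8}$ ($R{\left(K,P \right)} = \frac{4 + P}{8} = \frac{1}{2} + \frac{P}{8}$)
$R{\left(L,\frac{r + 4 q{\left(-4 \right)}}{3} \right)} \left(-33\right) \left(-34\right) = \left(\frac{1}{2} + \frac{\left(-3 + 4 \left(- 4 \left(5 - 4\right)\right)\right) \frac{1}{3}}{8}\right) \left(-33\right) \left(-34\right) = \left(\frac{1}{2} + \frac{\left(-3 + 4 \left(\left(-4\right) 1\right)\right) \frac{1}{3}}{8}\right) \left(-33\right) \left(-34\right) = \left(\frac{1}{2} + \frac{\left(-3 + 4 \left(-4\right)\right) \frac{1}{3}}{8}\right) \left(-33\right) \left(-34\right) = \left(\frac{1}{2} + \frac{\left(-3 - 16\right) \frac{1}{3}}{8}\right) \left(-33\right) \left(-34\right) = \left(\frac{1}{2} + \frac{\left(-19\right) \frac{1}{3}}{8}\right) \left(-33\right) \left(-34\right) = \left(\frac{1}{2} + \frac{1}{8} \left(- \frac{19}{3}\right)\right) \left(-33\right) \left(-34\right) = \left(\frac{1}{2} - \frac{19}{24}\right) \left(-33\right) \left(-34\right) = \left(- \frac{7}{24}\right) \left(-33\right) \left(-34\right) = \frac{77}{8} \left(-34\right) = - \frac{1309}{4}$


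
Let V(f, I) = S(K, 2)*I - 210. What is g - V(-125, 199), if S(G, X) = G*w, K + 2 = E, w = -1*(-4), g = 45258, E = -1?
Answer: 47856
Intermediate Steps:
w = 4
K = -3 (K = -2 - 1 = -3)
S(G, X) = 4*G (S(G, X) = G*4 = 4*G)
V(f, I) = -210 - 12*I (V(f, I) = (4*(-3))*I - 210 = -12*I - 210 = -210 - 12*I)
g - V(-125, 199) = 45258 - (-210 - 12*199) = 45258 - (-210 - 2388) = 45258 - 1*(-2598) = 45258 + 2598 = 47856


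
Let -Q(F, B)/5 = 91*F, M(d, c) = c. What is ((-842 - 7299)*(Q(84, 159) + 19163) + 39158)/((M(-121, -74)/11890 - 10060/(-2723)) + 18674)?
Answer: 2512125840475825/302358806339 ≈ 8308.4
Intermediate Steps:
Q(F, B) = -455*F
((-842 - 7299)*(Q(84, 159) + 19163) + 39158)/((M(-121, -74)/11890 - 10060/(-2723)) + 18674) = ((-842 - 7299)*(-455*84 + 19163) + 39158)/((-74/11890 - 10060/(-2723)) + 18674) = (-8141*(-38220 + 19163) + 39158)/((-74*1/11890 - 10060*(-1/2723)) + 18674) = (-8141*(-19057) + 39158)/((-37/5945 + 10060/2723) + 18674) = (155143037 + 39158)/(59705949/16188235 + 18674) = 155182195/(302358806339/16188235) = 155182195*(16188235/302358806339) = 2512125840475825/302358806339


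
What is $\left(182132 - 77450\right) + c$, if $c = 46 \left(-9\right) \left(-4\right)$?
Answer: $106338$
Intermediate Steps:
$c = 1656$ ($c = \left(-414\right) \left(-4\right) = 1656$)
$\left(182132 - 77450\right) + c = \left(182132 - 77450\right) + 1656 = 104682 + 1656 = 106338$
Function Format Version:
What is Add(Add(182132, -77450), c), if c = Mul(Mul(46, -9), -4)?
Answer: 106338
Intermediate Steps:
c = 1656 (c = Mul(-414, -4) = 1656)
Add(Add(182132, -77450), c) = Add(Add(182132, -77450), 1656) = Add(104682, 1656) = 106338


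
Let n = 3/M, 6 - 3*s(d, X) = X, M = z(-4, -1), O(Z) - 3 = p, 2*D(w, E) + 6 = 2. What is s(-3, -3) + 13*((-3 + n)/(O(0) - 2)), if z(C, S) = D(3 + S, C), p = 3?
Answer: -93/8 ≈ -11.625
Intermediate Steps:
D(w, E) = -2 (D(w, E) = -3 + (½)*2 = -3 + 1 = -2)
z(C, S) = -2
O(Z) = 6 (O(Z) = 3 + 3 = 6)
M = -2
s(d, X) = 2 - X/3
n = -3/2 (n = 3/(-2) = 3*(-½) = -3/2 ≈ -1.5000)
s(-3, -3) + 13*((-3 + n)/(O(0) - 2)) = (2 - ⅓*(-3)) + 13*((-3 - 3/2)/(6 - 2)) = (2 + 1) + 13*(-9/2/4) = 3 + 13*(-9/2*¼) = 3 + 13*(-9/8) = 3 - 117/8 = -93/8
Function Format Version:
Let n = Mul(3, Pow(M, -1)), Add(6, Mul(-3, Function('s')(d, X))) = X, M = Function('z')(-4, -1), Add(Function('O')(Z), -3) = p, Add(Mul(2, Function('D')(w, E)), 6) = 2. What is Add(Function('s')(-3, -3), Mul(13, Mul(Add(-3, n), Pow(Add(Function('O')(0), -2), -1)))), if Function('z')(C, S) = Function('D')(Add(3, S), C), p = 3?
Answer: Rational(-93, 8) ≈ -11.625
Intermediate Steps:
Function('D')(w, E) = -2 (Function('D')(w, E) = Add(-3, Mul(Rational(1, 2), 2)) = Add(-3, 1) = -2)
Function('z')(C, S) = -2
Function('O')(Z) = 6 (Function('O')(Z) = Add(3, 3) = 6)
M = -2
Function('s')(d, X) = Add(2, Mul(Rational(-1, 3), X))
n = Rational(-3, 2) (n = Mul(3, Pow(-2, -1)) = Mul(3, Rational(-1, 2)) = Rational(-3, 2) ≈ -1.5000)
Add(Function('s')(-3, -3), Mul(13, Mul(Add(-3, n), Pow(Add(Function('O')(0), -2), -1)))) = Add(Add(2, Mul(Rational(-1, 3), -3)), Mul(13, Mul(Add(-3, Rational(-3, 2)), Pow(Add(6, -2), -1)))) = Add(Add(2, 1), Mul(13, Mul(Rational(-9, 2), Pow(4, -1)))) = Add(3, Mul(13, Mul(Rational(-9, 2), Rational(1, 4)))) = Add(3, Mul(13, Rational(-9, 8))) = Add(3, Rational(-117, 8)) = Rational(-93, 8)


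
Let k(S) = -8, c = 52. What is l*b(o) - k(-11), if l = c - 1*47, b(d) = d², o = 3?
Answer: 53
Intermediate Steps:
l = 5 (l = 52 - 1*47 = 52 - 47 = 5)
l*b(o) - k(-11) = 5*3² - 1*(-8) = 5*9 + 8 = 45 + 8 = 53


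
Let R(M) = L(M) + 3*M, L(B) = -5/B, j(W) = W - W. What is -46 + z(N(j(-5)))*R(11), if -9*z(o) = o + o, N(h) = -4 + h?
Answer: -1690/99 ≈ -17.071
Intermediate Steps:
j(W) = 0
R(M) = -5/M + 3*M
z(o) = -2*o/9 (z(o) = -(o + o)/9 = -2*o/9)
-46 + z(N(j(-5)))*R(11) = -46 + (-2*(-4 + 0)/9)*(-5/11 + 3*11) = -46 + (-2/9*(-4))*(-5*1/11 + 33) = -46 + 8*(-5/11 + 33)/9 = -46 + (8/9)*(358/11) = -46 + 2864/99 = -1690/99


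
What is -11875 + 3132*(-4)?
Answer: -24403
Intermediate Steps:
-11875 + 3132*(-4) = -11875 - 12528 = -24403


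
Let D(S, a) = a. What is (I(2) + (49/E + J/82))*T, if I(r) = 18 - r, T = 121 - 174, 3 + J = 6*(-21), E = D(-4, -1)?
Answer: 150255/82 ≈ 1832.4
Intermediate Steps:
E = -1
J = -129 (J = -3 + 6*(-21) = -3 - 126 = -129)
T = -53
(I(2) + (49/E + J/82))*T = ((18 - 1*2) + (49/(-1) - 129/82))*(-53) = ((18 - 2) + (49*(-1) - 129*1/82))*(-53) = (16 + (-49 - 129/82))*(-53) = (16 - 4147/82)*(-53) = -2835/82*(-53) = 150255/82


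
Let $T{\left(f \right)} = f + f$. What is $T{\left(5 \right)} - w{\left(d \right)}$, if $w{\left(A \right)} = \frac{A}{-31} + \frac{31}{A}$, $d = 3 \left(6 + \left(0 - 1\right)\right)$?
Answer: $\frac{3914}{465} \approx 8.4172$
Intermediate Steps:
$T{\left(f \right)} = 2 f$
$d = 15$ ($d = 3 \left(6 - 1\right) = 3 \cdot 5 = 15$)
$w{\left(A \right)} = \frac{31}{A} - \frac{A}{31}$ ($w{\left(A \right)} = A \left(- \frac{1}{31}\right) + \frac{31}{A} = - \frac{A}{31} + \frac{31}{A} = \frac{31}{A} - \frac{A}{31}$)
$T{\left(5 \right)} - w{\left(d \right)} = 2 \cdot 5 - \left(\frac{31}{15} - \frac{15}{31}\right) = 10 - \left(31 \cdot \frac{1}{15} - \frac{15}{31}\right) = 10 - \left(\frac{31}{15} - \frac{15}{31}\right) = 10 - \frac{736}{465} = \frac{3914}{465}$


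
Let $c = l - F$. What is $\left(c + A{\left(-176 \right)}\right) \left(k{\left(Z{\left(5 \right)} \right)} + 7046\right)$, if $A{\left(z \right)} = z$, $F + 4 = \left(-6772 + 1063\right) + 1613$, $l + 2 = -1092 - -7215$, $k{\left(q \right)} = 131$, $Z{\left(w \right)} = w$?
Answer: $72092965$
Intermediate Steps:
$l = 6121$ ($l = -2 - -6123 = -2 + \left(-1092 + 7215\right) = -2 + 6123 = 6121$)
$F = -4100$ ($F = -4 + \left(\left(-6772 + 1063\right) + 1613\right) = -4 + \left(-5709 + 1613\right) = -4 - 4096 = -4100$)
$c = 10221$ ($c = 6121 - -4100 = 6121 + 4100 = 10221$)
$\left(c + A{\left(-176 \right)}\right) \left(k{\left(Z{\left(5 \right)} \right)} + 7046\right) = \left(10221 - 176\right) \left(131 + 7046\right) = 10045 \cdot 7177 = 72092965$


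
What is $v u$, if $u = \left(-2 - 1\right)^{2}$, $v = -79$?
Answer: $-711$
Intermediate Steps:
$u = 9$ ($u = \left(-3\right)^{2} = 9$)
$v u = \left(-79\right) 9 = -711$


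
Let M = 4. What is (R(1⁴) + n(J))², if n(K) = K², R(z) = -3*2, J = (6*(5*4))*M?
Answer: 53081395236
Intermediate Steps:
J = 480 (J = (6*(5*4))*4 = (6*20)*4 = 120*4 = 480)
R(z) = -6
(R(1⁴) + n(J))² = (-6 + 480²)² = (-6 + 230400)² = 230394² = 53081395236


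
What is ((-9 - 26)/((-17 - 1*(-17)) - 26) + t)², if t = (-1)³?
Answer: 81/676 ≈ 0.11982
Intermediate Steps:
t = -1
((-9 - 26)/((-17 - 1*(-17)) - 26) + t)² = ((-9 - 26)/((-17 - 1*(-17)) - 26) - 1)² = (-35/((-17 + 17) - 26) - 1)² = (-35/(0 - 26) - 1)² = (-35/(-26) - 1)² = (-35*(-1/26) - 1)² = (35/26 - 1)² = (9/26)² = 81/676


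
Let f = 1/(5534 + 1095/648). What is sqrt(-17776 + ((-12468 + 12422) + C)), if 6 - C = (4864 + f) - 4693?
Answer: I*sqrt(25716374126366291)/1195709 ≈ 134.12*I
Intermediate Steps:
f = 216/1195709 (f = 1/(5534 + 1095*(1/648)) = 1/(5534 + 365/216) = 1/(1195709/216) = 216/1195709 ≈ 0.00018065)
C = -197292201/1195709 (C = 6 - ((4864 + 216/1195709) - 4693) = 6 - (5815928792/1195709 - 4693) = 6 - 1*204466455/1195709 = 6 - 204466455/1195709 = -197292201/1195709 ≈ -165.00)
sqrt(-17776 + ((-12468 + 12422) + C)) = sqrt(-17776 + ((-12468 + 12422) - 197292201/1195709)) = sqrt(-17776 + (-46 - 197292201/1195709)) = sqrt(-17776 - 252294815/1195709) = sqrt(-21507217999/1195709) = I*sqrt(25716374126366291)/1195709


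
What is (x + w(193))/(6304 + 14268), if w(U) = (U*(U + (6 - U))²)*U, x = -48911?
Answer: 1292053/20572 ≈ 62.806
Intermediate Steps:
w(U) = 36*U² (w(U) = (U*6²)*U = (U*36)*U = (36*U)*U = 36*U²)
(x + w(193))/(6304 + 14268) = (-48911 + 36*193²)/(6304 + 14268) = (-48911 + 36*37249)/20572 = (-48911 + 1340964)*(1/20572) = 1292053*(1/20572) = 1292053/20572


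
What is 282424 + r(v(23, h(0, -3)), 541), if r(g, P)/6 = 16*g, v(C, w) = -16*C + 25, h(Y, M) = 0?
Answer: 249496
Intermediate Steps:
v(C, w) = 25 - 16*C
r(g, P) = 96*g (r(g, P) = 6*(16*g) = 96*g)
282424 + r(v(23, h(0, -3)), 541) = 282424 + 96*(25 - 16*23) = 282424 + 96*(25 - 368) = 282424 + 96*(-343) = 282424 - 32928 = 249496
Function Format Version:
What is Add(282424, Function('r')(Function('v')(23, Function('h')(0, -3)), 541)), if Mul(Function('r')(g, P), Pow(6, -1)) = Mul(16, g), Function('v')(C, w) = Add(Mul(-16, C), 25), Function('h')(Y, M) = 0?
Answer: 249496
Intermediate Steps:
Function('v')(C, w) = Add(25, Mul(-16, C))
Function('r')(g, P) = Mul(96, g) (Function('r')(g, P) = Mul(6, Mul(16, g)) = Mul(96, g))
Add(282424, Function('r')(Function('v')(23, Function('h')(0, -3)), 541)) = Add(282424, Mul(96, Add(25, Mul(-16, 23)))) = Add(282424, Mul(96, Add(25, -368))) = Add(282424, Mul(96, -343)) = Add(282424, -32928) = 249496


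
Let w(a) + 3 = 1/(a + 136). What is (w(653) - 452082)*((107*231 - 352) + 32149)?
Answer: -6719421615632/263 ≈ -2.5549e+10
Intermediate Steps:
w(a) = -3 + 1/(136 + a) (w(a) = -3 + 1/(a + 136) = -3 + 1/(136 + a))
(w(653) - 452082)*((107*231 - 352) + 32149) = ((-407 - 3*653)/(136 + 653) - 452082)*((107*231 - 352) + 32149) = ((-407 - 1959)/789 - 452082)*((24717 - 352) + 32149) = ((1/789)*(-2366) - 452082)*(24365 + 32149) = (-2366/789 - 452082)*56514 = -356695064/789*56514 = -6719421615632/263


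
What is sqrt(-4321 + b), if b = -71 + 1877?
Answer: I*sqrt(2515) ≈ 50.15*I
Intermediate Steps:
b = 1806
sqrt(-4321 + b) = sqrt(-4321 + 1806) = sqrt(-2515) = I*sqrt(2515)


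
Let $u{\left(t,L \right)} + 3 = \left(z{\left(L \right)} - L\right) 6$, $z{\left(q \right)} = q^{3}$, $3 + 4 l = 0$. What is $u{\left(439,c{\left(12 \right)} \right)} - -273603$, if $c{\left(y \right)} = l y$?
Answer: $269280$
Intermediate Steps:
$l = - \frac{3}{4}$ ($l = - \frac{3}{4} + \frac{1}{4} \cdot 0 = - \frac{3}{4} + 0 = - \frac{3}{4} \approx -0.75$)
$c{\left(y \right)} = - \frac{3 y}{4}$
$u{\left(t,L \right)} = -3 - 6 L + 6 L^{3}$ ($u{\left(t,L \right)} = -3 + \left(L^{3} - L\right) 6 = -3 + \left(- 6 L + 6 L^{3}\right) = -3 - 6 L + 6 L^{3}$)
$u{\left(439,c{\left(12 \right)} \right)} - -273603 = \left(-3 - 6 \left(\left(- \frac{3}{4}\right) 12\right) + 6 \left(\left(- \frac{3}{4}\right) 12\right)^{3}\right) - -273603 = \left(-3 - -54 + 6 \left(-9\right)^{3}\right) + 273603 = \left(-3 + 54 + 6 \left(-729\right)\right) + 273603 = \left(-3 + 54 - 4374\right) + 273603 = -4323 + 273603 = 269280$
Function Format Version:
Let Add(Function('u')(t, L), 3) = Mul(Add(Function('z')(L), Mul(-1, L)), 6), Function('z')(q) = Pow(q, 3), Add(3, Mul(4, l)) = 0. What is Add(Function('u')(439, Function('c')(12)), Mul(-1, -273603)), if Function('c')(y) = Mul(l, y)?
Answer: 269280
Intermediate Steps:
l = Rational(-3, 4) (l = Add(Rational(-3, 4), Mul(Rational(1, 4), 0)) = Add(Rational(-3, 4), 0) = Rational(-3, 4) ≈ -0.75000)
Function('c')(y) = Mul(Rational(-3, 4), y)
Function('u')(t, L) = Add(-3, Mul(-6, L), Mul(6, Pow(L, 3))) (Function('u')(t, L) = Add(-3, Mul(Add(Pow(L, 3), Mul(-1, L)), 6)) = Add(-3, Add(Mul(-6, L), Mul(6, Pow(L, 3)))) = Add(-3, Mul(-6, L), Mul(6, Pow(L, 3))))
Add(Function('u')(439, Function('c')(12)), Mul(-1, -273603)) = Add(Add(-3, Mul(-6, Mul(Rational(-3, 4), 12)), Mul(6, Pow(Mul(Rational(-3, 4), 12), 3))), Mul(-1, -273603)) = Add(Add(-3, Mul(-6, -9), Mul(6, Pow(-9, 3))), 273603) = Add(Add(-3, 54, Mul(6, -729)), 273603) = Add(Add(-3, 54, -4374), 273603) = Add(-4323, 273603) = 269280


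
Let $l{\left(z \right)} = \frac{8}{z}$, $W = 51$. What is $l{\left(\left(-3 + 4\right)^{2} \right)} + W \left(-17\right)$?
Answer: $-859$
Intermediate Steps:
$l{\left(\left(-3 + 4\right)^{2} \right)} + W \left(-17\right) = \frac{8}{\left(-3 + 4\right)^{2}} + 51 \left(-17\right) = \frac{8}{1^{2}} - 867 = \frac{8}{1} - 867 = 8 \cdot 1 - 867 = 8 - 867 = -859$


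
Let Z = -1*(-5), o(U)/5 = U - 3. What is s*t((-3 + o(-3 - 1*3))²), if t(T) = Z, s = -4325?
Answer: -21625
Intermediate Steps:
o(U) = -15 + 5*U (o(U) = 5*(U - 3) = 5*(-3 + U) = -15 + 5*U)
Z = 5
t(T) = 5
s*t((-3 + o(-3 - 1*3))²) = -4325*5 = -21625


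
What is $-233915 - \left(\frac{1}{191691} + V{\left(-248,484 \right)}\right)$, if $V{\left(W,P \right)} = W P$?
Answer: $- \frac{21830346154}{191691} \approx -1.1388 \cdot 10^{5}$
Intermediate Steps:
$V{\left(W,P \right)} = P W$
$-233915 - \left(\frac{1}{191691} + V{\left(-248,484 \right)}\right) = -233915 - \left(\frac{1}{191691} + 484 \left(-248\right)\right) = -233915 - \left(\frac{1}{191691} - 120032\right) = -233915 - - \frac{23009054111}{191691} = -233915 + \frac{23009054111}{191691} = - \frac{21830346154}{191691}$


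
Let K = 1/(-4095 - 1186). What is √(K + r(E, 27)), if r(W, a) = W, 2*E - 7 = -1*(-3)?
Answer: 2*√34859881/5281 ≈ 2.2360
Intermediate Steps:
E = 5 (E = 7/2 + (-1*(-3))/2 = 7/2 + (½)*3 = 7/2 + 3/2 = 5)
K = -1/5281 (K = 1/(-5281) = -1/5281 ≈ -0.00018936)
√(K + r(E, 27)) = √(-1/5281 + 5) = √(26404/5281) = 2*√34859881/5281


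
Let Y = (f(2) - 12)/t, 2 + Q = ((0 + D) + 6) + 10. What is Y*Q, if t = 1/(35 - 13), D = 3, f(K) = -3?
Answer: -5610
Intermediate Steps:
t = 1/22 ≈ 0.045455
Q = 17 (Q = -2 + (((0 + 3) + 6) + 10) = -2 + ((3 + 6) + 10) = -2 + (9 + 10) = -2 + 19 = 17)
Y = -330 (Y = (-3 - 12)/(1/22) = -15*22 = -330)
Y*Q = -330*17 = -5610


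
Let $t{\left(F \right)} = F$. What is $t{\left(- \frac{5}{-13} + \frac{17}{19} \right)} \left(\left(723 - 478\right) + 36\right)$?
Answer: $\frac{88796}{247} \approx 359.5$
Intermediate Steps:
$t{\left(- \frac{5}{-13} + \frac{17}{19} \right)} \left(\left(723 - 478\right) + 36\right) = \left(- \frac{5}{-13} + \frac{17}{19}\right) \left(\left(723 - 478\right) + 36\right) = \left(\left(-5\right) \left(- \frac{1}{13}\right) + 17 \cdot \frac{1}{19}\right) \left(245 + 36\right) = \left(\frac{5}{13} + \frac{17}{19}\right) 281 = \frac{316}{247} \cdot 281 = \frac{88796}{247}$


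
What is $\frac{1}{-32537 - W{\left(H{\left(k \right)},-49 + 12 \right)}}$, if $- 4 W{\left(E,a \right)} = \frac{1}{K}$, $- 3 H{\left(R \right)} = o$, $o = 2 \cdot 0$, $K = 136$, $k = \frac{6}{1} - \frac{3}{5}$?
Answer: $- \frac{544}{17700127} \approx -3.0734 \cdot 10^{-5}$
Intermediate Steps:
$k = \frac{27}{5}$ ($k = 6 \cdot 1 - \frac{3}{5} = 6 - \frac{3}{5} = \frac{27}{5} \approx 5.4$)
$o = 0$
$H{\left(R \right)} = 0$ ($H{\left(R \right)} = \left(- \frac{1}{3}\right) 0 = 0$)
$W{\left(E,a \right)} = - \frac{1}{544}$ ($W{\left(E,a \right)} = - \frac{1}{4 \cdot 136} = \left(- \frac{1}{4}\right) \frac{1}{136} = - \frac{1}{544}$)
$\frac{1}{-32537 - W{\left(H{\left(k \right)},-49 + 12 \right)}} = \frac{1}{-32537 - - \frac{1}{544}} = \frac{1}{-32537 + \frac{1}{544}} = \frac{1}{- \frac{17700127}{544}} = - \frac{544}{17700127}$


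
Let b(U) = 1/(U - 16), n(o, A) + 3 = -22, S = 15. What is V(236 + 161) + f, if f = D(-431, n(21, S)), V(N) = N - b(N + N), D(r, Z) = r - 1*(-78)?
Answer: 34231/778 ≈ 43.999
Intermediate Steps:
n(o, A) = -25 (n(o, A) = -3 - 22 = -25)
b(U) = 1/(-16 + U)
D(r, Z) = 78 + r (D(r, Z) = r + 78 = 78 + r)
V(N) = N - 1/(-16 + 2*N) (V(N) = N - 1/(-16 + (N + N)) = N - 1/(-16 + 2*N))
f = -353 (f = 78 - 431 = -353)
V(236 + 161) + f = (-½ + (236 + 161)*(-8 + (236 + 161)))/(-8 + (236 + 161)) - 353 = (-½ + 397*(-8 + 397))/(-8 + 397) - 353 = (-½ + 397*389)/389 - 353 = (-½ + 154433)/389 - 353 = (1/389)*(308865/2) - 353 = 308865/778 - 353 = 34231/778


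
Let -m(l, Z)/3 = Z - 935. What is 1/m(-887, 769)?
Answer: 1/498 ≈ 0.0020080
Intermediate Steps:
m(l, Z) = 2805 - 3*Z (m(l, Z) = -3*(Z - 935) = -3*(-935 + Z) = 2805 - 3*Z)
1/m(-887, 769) = 1/(2805 - 3*769) = 1/(2805 - 2307) = 1/498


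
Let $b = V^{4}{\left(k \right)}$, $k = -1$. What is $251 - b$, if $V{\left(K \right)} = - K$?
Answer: $250$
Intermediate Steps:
$b = 1$ ($b = \left(\left(-1\right) \left(-1\right)\right)^{4} = 1^{4} = 1$)
$251 - b = 251 - 1 = 250$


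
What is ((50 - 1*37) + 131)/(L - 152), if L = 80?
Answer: -2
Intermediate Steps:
((50 - 1*37) + 131)/(L - 152) = ((50 - 1*37) + 131)/(80 - 152) = ((50 - 37) + 131)/(-72) = -(13 + 131)/72 = -1/72*144 = -2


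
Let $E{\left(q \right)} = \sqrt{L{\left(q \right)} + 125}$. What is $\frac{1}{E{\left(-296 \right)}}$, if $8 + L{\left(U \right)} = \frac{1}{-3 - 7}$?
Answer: $\frac{\sqrt{11690}}{1169} \approx 0.09249$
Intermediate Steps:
$L{\left(U \right)} = - \frac{81}{10}$ ($L{\left(U \right)} = -8 + \frac{1}{-3 - 7} = -8 + \frac{1}{-10} = -8 - \frac{1}{10} = - \frac{81}{10}$)
$E{\left(q \right)} = \frac{\sqrt{11690}}{10}$ ($E{\left(q \right)} = \sqrt{- \frac{81}{10} + 125} = \sqrt{\frac{1169}{10}} = \frac{\sqrt{11690}}{10}$)
$\frac{1}{E{\left(-296 \right)}} = \frac{1}{\frac{1}{10} \sqrt{11690}} = \frac{\sqrt{11690}}{1169}$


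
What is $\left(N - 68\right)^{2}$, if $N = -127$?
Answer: $38025$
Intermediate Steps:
$\left(N - 68\right)^{2} = \left(-127 - 68\right)^{2} = \left(-195\right)^{2} = 38025$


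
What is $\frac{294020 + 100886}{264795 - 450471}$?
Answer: $- \frac{197453}{92838} \approx -2.1269$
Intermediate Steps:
$\frac{294020 + 100886}{264795 - 450471} = \frac{394906}{-185676} = 394906 \left(- \frac{1}{185676}\right) = - \frac{197453}{92838}$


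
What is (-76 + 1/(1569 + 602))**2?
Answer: 27223350025/4713241 ≈ 5775.9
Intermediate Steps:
(-76 + 1/(1569 + 602))**2 = (-76 + 1/2171)**2 = (-164995/2171)**2 = 27223350025/4713241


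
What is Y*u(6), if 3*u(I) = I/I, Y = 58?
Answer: 58/3 ≈ 19.333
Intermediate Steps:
u(I) = 1/3 (u(I) = (I/I)/3 = (1/3)*1 = 1/3)
Y*u(6) = 58*(1/3) = 58/3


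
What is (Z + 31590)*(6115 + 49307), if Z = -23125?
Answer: 469147230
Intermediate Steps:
(Z + 31590)*(6115 + 49307) = (-23125 + 31590)*(6115 + 49307) = 8465*55422 = 469147230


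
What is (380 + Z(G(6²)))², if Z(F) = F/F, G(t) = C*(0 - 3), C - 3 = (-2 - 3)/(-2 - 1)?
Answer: 145161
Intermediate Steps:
C = 14/3 (C = 3 + (-2 - 3)/(-2 - 1) = 3 - 5/(-3) = 3 - 5*(-⅓) = 3 + 5/3 = 14/3 ≈ 4.6667)
G(t) = -14 (G(t) = 14*(0 - 3)/3 = (14/3)*(-3) = -14)
Z(F) = 1
(380 + Z(G(6²)))² = (380 + 1)² = 381² = 145161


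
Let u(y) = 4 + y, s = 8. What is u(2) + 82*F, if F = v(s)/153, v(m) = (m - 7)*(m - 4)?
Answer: 1246/153 ≈ 8.1438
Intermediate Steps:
v(m) = (-7 + m)*(-4 + m)
F = 4/153 (F = (28 + 8² - 11*8)/153 = (28 + 64 - 88)*(1/153) = 4*(1/153) = 4/153 ≈ 0.026144)
u(2) + 82*F = (4 + 2) + 82*(4/153) = 6 + 328/153 = 1246/153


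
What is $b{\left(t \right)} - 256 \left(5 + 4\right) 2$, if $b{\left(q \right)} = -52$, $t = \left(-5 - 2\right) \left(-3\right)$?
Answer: $-4660$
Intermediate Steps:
$t = 21$ ($t = \left(-7\right) \left(-3\right) = 21$)
$b{\left(t \right)} - 256 \left(5 + 4\right) 2 = -52 - 256 \left(5 + 4\right) 2 = -52 - 256 \cdot 9 \cdot 2 = -52 - 4608 = -4660$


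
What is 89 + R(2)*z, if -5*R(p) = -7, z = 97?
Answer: 1124/5 ≈ 224.80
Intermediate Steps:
R(p) = 7/5 (R(p) = -⅕*(-7) = 7/5)
89 + R(2)*z = 89 + (7/5)*97 = 89 + 679/5 = 1124/5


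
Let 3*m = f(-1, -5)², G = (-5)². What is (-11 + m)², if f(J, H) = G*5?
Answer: 243110464/9 ≈ 2.7012e+7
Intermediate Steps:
G = 25
f(J, H) = 125 (f(J, H) = 25*5 = 125)
m = 15625/3 (m = (⅓)*125² = (⅓)*15625 = 15625/3 ≈ 5208.3)
(-11 + m)² = (-11 + 15625/3)² = (15592/3)² = 243110464/9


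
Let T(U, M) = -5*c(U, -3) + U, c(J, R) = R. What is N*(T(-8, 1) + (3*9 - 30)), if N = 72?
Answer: 288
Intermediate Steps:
T(U, M) = 15 + U (T(U, M) = -5*(-3) + U = 15 + U)
N*(T(-8, 1) + (3*9 - 30)) = 72*((15 - 8) + (3*9 - 30)) = 72*(7 + (27 - 30)) = 72*(7 - 3) = 72*4 = 288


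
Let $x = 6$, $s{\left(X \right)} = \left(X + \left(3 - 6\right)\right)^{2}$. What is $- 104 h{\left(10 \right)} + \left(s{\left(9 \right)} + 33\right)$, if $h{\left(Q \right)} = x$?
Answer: $-555$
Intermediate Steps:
$s{\left(X \right)} = \left(-3 + X\right)^{2}$ ($s{\left(X \right)} = \left(X + \left(3 - 6\right)\right)^{2} = \left(X - 3\right)^{2} = \left(-3 + X\right)^{2}$)
$h{\left(Q \right)} = 6$
$- 104 h{\left(10 \right)} + \left(s{\left(9 \right)} + 33\right) = \left(-104\right) 6 + \left(\left(-3 + 9\right)^{2} + 33\right) = -624 + \left(6^{2} + 33\right) = -624 + \left(36 + 33\right) = -624 + 69 = -555$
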